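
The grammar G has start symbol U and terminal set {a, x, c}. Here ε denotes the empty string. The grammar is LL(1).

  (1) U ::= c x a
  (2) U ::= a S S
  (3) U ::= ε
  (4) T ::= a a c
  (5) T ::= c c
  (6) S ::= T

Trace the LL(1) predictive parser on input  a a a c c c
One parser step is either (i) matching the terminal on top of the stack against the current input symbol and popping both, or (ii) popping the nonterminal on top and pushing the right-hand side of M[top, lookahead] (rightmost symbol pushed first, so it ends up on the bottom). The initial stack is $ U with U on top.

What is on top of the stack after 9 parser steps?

step 1: stack=$ U  input=a a a c c c $  — expand U ::= a S S
step 2: stack=$ S S a  input=a a a c c c $  — match a
step 3: stack=$ S S  input=a a c c c $  — expand S ::= T
step 4: stack=$ S T  input=a a c c c $  — expand T ::= a a c
step 5: stack=$ S c a a  input=a a c c c $  — match a
step 6: stack=$ S c a  input=a c c c $  — match a
step 7: stack=$ S c  input=c c c $  — match c
step 8: stack=$ S  input=c c $  — expand S ::= T
step 9: stack=$ T  input=c c $  — expand T ::= c c
Stack after step 9: $ c c (top = c).

c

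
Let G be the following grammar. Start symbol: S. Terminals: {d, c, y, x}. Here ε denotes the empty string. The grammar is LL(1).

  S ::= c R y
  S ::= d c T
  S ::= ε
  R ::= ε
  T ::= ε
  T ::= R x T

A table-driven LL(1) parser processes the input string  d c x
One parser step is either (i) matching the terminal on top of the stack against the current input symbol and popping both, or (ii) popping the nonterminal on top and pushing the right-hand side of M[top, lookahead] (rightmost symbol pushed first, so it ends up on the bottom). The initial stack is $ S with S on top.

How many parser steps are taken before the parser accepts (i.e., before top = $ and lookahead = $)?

     Stack    Input    Action
  1  $ S      d c x $  expand S ::= d c T
  2  $ T c d  d c x $  match d
  3  $ T c    c x $    match c
  4  $ T      x $      expand T ::= R x T
  5  $ T x R  x $      expand R ::= ε
  6  $ T x    x $      match x
  7  $ T      $        expand T ::= ε
Accept reached after 7 steps.

7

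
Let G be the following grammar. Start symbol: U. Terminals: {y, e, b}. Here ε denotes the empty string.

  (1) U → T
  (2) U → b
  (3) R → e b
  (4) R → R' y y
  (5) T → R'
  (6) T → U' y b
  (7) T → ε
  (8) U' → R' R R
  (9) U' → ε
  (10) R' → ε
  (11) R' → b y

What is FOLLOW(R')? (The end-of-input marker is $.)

{$, b, e, y}

FIRST(R'): from R'→ε we get {ε}; from R'→b y we get {b}. So FIRST(R') = {ε, b}.
FIRST(R): from R→e b we get {e}; from R→R' y y we get {b, y}. So FIRST(R) = {b, e, y}.
FIRST(U'): from U'→R' R R we get {b, e, y}; from U'→ε we get {ε}. So FIRST(U') = {ε, b, e, y}.
FIRST(T): from T→R' we get {ε, b}; from T→U' y b we get {b, e, y}; from T→ε we get {ε}. So FIRST(T) = {ε, b, e, y}.
FIRST(U): from U→T we get {ε, b, e, y}; from U→b we get {b}. So FIRST(U) = {ε, b, e, y}.
FOLLOW(U) includes $ since U is the start symbol.
FOLLOW(U): U appears on no right-hand side. Thus FOLLOW(U) = {$}.
FOLLOW(T): in U→T, the suffix after T is empty, so FOLLOW(T) ⊇ FOLLOW(U) = {$}. Thus FOLLOW(T) = {$}.
FOLLOW(U'): in T→U' y b, U' is followed by y b with FIRST {y}. Thus FOLLOW(U') = {y}.
FOLLOW(R): in U'→R' R R (occurrence 1), R is followed by R with FIRST {b, e, y}; in U'→R' R R (occurrence 2), the suffix after R is empty, so FOLLOW(R) ⊇ FOLLOW(U') = {y}. Thus FOLLOW(R) = {b, e, y}.
FOLLOW(R'): in R→R' y y, R' is followed by y y with FIRST {y}; in T→R', the suffix after R' is empty, so FOLLOW(R') ⊇ FOLLOW(T) = {$}; in U'→R' R R, R' is followed by R R with FIRST {b, e, y}. Thus FOLLOW(R') = {$, b, e, y}.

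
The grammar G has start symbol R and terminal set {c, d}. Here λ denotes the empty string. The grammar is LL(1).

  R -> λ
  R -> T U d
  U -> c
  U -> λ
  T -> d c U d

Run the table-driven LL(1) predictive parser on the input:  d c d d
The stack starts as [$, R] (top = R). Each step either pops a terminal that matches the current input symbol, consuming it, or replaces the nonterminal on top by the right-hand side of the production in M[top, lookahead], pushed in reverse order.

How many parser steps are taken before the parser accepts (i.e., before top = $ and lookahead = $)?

step 1: stack=$ R  input=d c d d $  — expand R -> T U d
step 2: stack=$ d U T  input=d c d d $  — expand T -> d c U d
step 3: stack=$ d U d U c d  input=d c d d $  — match d
step 4: stack=$ d U d U c  input=c d d $  — match c
step 5: stack=$ d U d U  input=d d $  — expand U -> λ
step 6: stack=$ d U d  input=d d $  — match d
step 7: stack=$ d U  input=d $  — expand U -> λ
step 8: stack=$ d  input=d $  — match d
Accept reached after 8 steps.

8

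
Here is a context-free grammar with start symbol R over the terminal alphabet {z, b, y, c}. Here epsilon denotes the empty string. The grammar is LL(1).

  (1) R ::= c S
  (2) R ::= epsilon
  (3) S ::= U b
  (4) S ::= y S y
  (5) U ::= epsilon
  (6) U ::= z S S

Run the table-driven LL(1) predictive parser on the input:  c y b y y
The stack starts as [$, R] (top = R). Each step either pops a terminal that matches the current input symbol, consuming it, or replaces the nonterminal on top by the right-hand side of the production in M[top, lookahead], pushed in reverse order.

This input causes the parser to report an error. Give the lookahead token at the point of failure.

y

     Stack    Input        Action
  1  $ R      c y b y y $  expand R ::= c S
  2  $ S c    c y b y y $  match c
  3  $ S      y b y y $    expand S ::= y S y
  4  $ y S y  y b y y $    match y
  5  $ y S    b y y $      expand S ::= U b
  6  $ y b U  b y y $      expand U ::= epsilon
  7  $ y b    b y y $      match b
  8  $ y      y y $        match y
  9  $        y $          error: stack empty but input remains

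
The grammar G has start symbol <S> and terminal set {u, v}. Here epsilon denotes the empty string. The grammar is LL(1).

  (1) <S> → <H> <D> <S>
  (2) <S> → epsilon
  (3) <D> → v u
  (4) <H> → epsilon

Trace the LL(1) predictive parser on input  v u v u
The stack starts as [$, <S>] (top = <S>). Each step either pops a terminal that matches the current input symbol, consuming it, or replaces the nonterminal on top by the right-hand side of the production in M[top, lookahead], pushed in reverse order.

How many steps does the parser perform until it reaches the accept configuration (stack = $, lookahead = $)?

step 1: stack=$ <S>  input=v u v u $  — expand <S> → <H> <D> <S>
step 2: stack=$ <S> <D> <H>  input=v u v u $  — expand <H> → epsilon
step 3: stack=$ <S> <D>  input=v u v u $  — expand <D> → v u
step 4: stack=$ <S> u v  input=v u v u $  — match v
step 5: stack=$ <S> u  input=u v u $  — match u
step 6: stack=$ <S>  input=v u $  — expand <S> → <H> <D> <S>
step 7: stack=$ <S> <D> <H>  input=v u $  — expand <H> → epsilon
step 8: stack=$ <S> <D>  input=v u $  — expand <D> → v u
step 9: stack=$ <S> u v  input=v u $  — match v
step 10: stack=$ <S> u  input=u $  — match u
step 11: stack=$ <S>  input=$  — expand <S> → epsilon
Accept reached after 11 steps.

11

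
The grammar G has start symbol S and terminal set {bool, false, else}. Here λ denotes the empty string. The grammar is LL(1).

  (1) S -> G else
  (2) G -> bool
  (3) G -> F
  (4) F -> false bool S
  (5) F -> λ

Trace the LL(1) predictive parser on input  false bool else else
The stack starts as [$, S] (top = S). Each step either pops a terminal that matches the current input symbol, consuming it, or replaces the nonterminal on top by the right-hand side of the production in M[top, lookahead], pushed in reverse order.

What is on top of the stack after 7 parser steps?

     Stack                Input                   Action
  1  $ S                  false bool else else $  expand S -> G else
  2  $ else G             false bool else else $  expand G -> F
  3  $ else F             false bool else else $  expand F -> false bool S
  4  $ else S bool false  false bool else else $  match false
  5  $ else S bool        bool else else $        match bool
  6  $ else S             else else $             expand S -> G else
  7  $ else else G        else else $             expand G -> F
Stack after step 7: $ else else F (top = F).

F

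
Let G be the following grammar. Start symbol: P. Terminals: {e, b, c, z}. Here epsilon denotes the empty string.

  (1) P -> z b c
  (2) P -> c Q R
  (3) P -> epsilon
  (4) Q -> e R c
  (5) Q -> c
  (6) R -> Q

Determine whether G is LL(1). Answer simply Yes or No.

Yes

FIRST(P) = {epsilon, c, z}
FIRST(Q) = {c, e}
FIRST(R) = {c, e}
FOLLOW(P) = {$}
FOLLOW(Q) = {$, c, e}
FOLLOW(R) = {$, c}
Each cell of M receives at most one production.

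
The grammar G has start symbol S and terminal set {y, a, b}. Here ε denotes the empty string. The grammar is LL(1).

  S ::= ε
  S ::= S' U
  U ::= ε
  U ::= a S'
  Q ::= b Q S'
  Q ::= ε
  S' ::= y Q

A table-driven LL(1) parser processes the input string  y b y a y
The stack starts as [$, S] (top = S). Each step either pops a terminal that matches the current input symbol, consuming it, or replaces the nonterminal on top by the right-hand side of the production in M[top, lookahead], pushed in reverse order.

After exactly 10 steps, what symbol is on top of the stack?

a

      Stack       Input        Action
   1  $ S         y b y a y $  expand S ::= S' U
   2  $ U S'      y b y a y $  expand S' ::= y Q
   3  $ U Q y     y b y a y $  match y
   4  $ U Q       b y a y $    expand Q ::= b Q S'
   5  $ U S' Q b  b y a y $    match b
   6  $ U S' Q    y a y $      expand Q ::= ε
   7  $ U S'      y a y $      expand S' ::= y Q
   8  $ U Q y     y a y $      match y
   9  $ U Q       a y $        expand Q ::= ε
  10  $ U         a y $        expand U ::= a S'
Stack after step 10: $ S' a (top = a).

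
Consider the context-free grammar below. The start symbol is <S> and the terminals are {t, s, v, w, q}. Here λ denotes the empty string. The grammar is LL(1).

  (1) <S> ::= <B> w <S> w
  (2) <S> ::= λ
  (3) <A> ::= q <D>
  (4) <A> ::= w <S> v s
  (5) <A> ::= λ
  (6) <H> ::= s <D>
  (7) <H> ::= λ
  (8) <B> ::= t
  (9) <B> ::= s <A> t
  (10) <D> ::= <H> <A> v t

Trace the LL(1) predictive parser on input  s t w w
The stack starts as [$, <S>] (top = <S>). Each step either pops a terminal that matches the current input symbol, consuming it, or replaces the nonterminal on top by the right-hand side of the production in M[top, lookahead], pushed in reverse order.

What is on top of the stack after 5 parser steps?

w

step 1: stack=$ <S>  input=s t w w $  — expand <S> ::= <B> w <S> w
step 2: stack=$ w <S> w <B>  input=s t w w $  — expand <B> ::= s <A> t
step 3: stack=$ w <S> w t <A> s  input=s t w w $  — match s
step 4: stack=$ w <S> w t <A>  input=t w w $  — expand <A> ::= λ
step 5: stack=$ w <S> w t  input=t w w $  — match t
Stack after step 5: $ w <S> w (top = w).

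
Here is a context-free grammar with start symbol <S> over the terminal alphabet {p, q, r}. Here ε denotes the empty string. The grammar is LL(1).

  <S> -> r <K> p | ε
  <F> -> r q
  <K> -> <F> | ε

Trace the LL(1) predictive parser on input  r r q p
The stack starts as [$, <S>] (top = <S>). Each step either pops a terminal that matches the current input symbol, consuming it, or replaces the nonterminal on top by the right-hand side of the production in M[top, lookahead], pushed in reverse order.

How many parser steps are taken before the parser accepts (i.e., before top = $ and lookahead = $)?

     Stack      Input      Action
  1  $ <S>      r r q p $  expand <S> -> r <K> p
  2  $ p <K> r  r r q p $  match r
  3  $ p <K>    r q p $    expand <K> -> <F>
  4  $ p <F>    r q p $    expand <F> -> r q
  5  $ p q r    r q p $    match r
  6  $ p q      q p $      match q
  7  $ p        p $        match p
Accept reached after 7 steps.

7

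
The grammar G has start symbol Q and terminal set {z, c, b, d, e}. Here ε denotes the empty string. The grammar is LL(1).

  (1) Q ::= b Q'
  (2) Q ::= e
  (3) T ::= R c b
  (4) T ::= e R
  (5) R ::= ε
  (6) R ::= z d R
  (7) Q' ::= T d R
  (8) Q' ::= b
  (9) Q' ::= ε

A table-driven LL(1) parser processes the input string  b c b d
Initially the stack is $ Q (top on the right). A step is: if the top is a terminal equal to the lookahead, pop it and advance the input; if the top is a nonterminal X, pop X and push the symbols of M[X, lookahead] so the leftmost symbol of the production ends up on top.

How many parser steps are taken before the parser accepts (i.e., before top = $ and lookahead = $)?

9

     Stack        Input      Action
  1  $ Q          b c b d $  expand Q ::= b Q'
  2  $ Q' b       b c b d $  match b
  3  $ Q'         c b d $    expand Q' ::= T d R
  4  $ R d T      c b d $    expand T ::= R c b
  5  $ R d b c R  c b d $    expand R ::= ε
  6  $ R d b c    c b d $    match c
  7  $ R d b      b d $      match b
  8  $ R d        d $        match d
  9  $ R          $          expand R ::= ε
Accept reached after 9 steps.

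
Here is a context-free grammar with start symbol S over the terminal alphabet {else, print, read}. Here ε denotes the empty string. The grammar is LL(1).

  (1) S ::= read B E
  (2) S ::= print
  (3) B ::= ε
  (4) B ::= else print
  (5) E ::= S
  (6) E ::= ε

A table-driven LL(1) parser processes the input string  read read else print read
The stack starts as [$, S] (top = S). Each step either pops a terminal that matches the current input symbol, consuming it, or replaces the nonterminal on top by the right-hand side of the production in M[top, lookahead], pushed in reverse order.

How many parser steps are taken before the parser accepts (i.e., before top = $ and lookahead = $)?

step 1: stack=$ S  input=read read else print read $  — expand S ::= read B E
step 2: stack=$ E B read  input=read read else print read $  — match read
step 3: stack=$ E B  input=read else print read $  — expand B ::= ε
step 4: stack=$ E  input=read else print read $  — expand E ::= S
step 5: stack=$ S  input=read else print read $  — expand S ::= read B E
step 6: stack=$ E B read  input=read else print read $  — match read
step 7: stack=$ E B  input=else print read $  — expand B ::= else print
step 8: stack=$ E print else  input=else print read $  — match else
step 9: stack=$ E print  input=print read $  — match print
step 10: stack=$ E  input=read $  — expand E ::= S
step 11: stack=$ S  input=read $  — expand S ::= read B E
step 12: stack=$ E B read  input=read $  — match read
step 13: stack=$ E B  input=$  — expand B ::= ε
step 14: stack=$ E  input=$  — expand E ::= ε
Accept reached after 14 steps.

14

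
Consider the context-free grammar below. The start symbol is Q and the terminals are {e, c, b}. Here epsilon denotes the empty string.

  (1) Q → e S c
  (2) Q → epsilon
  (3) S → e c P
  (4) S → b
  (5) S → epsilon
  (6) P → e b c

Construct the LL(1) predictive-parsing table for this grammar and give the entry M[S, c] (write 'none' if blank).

FIRST(Q) = {epsilon, e}
FIRST(S) = {epsilon, b, e}
FIRST(P) = {e}
FOLLOW(Q) includes $ since Q is the start symbol.
FOLLOW(S): in Q→e S c, S is followed by c with FIRST {c}. Thus FOLLOW(S) = {c}.
For S → e c P: FIRST(e c P) = {e}, so it goes in M[S, t] for t ∈ {e}.
For S → b: FIRST(b) = {b}, so it goes in M[S, t] for t ∈ {b}.
For S → epsilon: FIRST(epsilon) = {epsilon}, so it goes in M[S, t] for t ∈ {}; since epsilon ∈ FIRST, also for every t ∈ FOLLOW(S) = {c}.

S → epsilon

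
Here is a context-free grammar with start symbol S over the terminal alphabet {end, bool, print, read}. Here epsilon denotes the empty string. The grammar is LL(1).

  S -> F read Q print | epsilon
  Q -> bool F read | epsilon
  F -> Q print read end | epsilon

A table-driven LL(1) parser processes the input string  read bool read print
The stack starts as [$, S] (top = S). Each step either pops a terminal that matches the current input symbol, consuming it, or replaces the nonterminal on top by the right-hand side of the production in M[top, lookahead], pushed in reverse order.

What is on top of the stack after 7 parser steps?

print

     Stack                Input                   Action
  1  $ S                  read bool read print $  expand S -> F read Q print
  2  $ print Q read F     read bool read print $  expand F -> epsilon
  3  $ print Q read       read bool read print $  match read
  4  $ print Q            bool read print $       expand Q -> bool F read
  5  $ print read F bool  bool read print $       match bool
  6  $ print read F       read print $            expand F -> epsilon
  7  $ print read         read print $            match read
Stack after step 7: $ print (top = print).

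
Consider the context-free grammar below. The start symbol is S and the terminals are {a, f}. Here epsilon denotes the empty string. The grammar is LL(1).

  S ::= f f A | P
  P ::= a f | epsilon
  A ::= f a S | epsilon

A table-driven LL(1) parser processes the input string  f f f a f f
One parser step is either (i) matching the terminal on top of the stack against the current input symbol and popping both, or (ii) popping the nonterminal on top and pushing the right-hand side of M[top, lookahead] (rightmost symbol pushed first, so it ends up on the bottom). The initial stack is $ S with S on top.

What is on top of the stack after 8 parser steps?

f

     Stack    Input          Action
  1  $ S      f f f a f f $  expand S ::= f f A
  2  $ A f f  f f f a f f $  match f
  3  $ A f    f f a f f $    match f
  4  $ A      f a f f $      expand A ::= f a S
  5  $ S a f  f a f f $      match f
  6  $ S a    a f f $        match a
  7  $ S      f f $          expand S ::= f f A
  8  $ A f f  f f $          match f
Stack after step 8: $ A f (top = f).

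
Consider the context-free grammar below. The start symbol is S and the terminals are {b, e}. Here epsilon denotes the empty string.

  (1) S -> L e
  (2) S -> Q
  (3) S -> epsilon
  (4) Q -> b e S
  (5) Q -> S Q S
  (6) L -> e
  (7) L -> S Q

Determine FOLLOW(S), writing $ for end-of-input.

{$, b, e}

FIRST(S) = {epsilon, b, e}  (via L e, Q)
FIRST(Q) = {b, e}  (via S Q S)
FIRST(L) = {b, e}  (via S Q)
FOLLOW(S) includes $ since S is the start symbol.
FOLLOW(L): in S->L e, L is followed by e with FIRST {e}. Thus FOLLOW(L) = {e}.
FOLLOW(S): in Q->b e S, the suffix after S is empty, so FOLLOW(S) ⊇ FOLLOW(Q) = {$, b, e}; in Q->S Q S (occurrence 1), S is followed by Q S with FIRST {b, e}; in Q->S Q S (occurrence 2), the suffix after S is empty, so FOLLOW(S) ⊇ FOLLOW(Q) = {$, b, e}; in L->S Q, S is followed by Q with FIRST {b, e}. Thus FOLLOW(S) = {$, b, e}.
FOLLOW(Q): in S->Q, the suffix after Q is empty, so FOLLOW(Q) ⊇ FOLLOW(S) = {$, b, e}; in Q->S Q S, Q is followed by S with FIRST {epsilon, b, e}; in Q->S Q S, the suffix after Q is nullable (adds nothing new); in L->S Q, the suffix after Q is empty, so FOLLOW(Q) ⊇ FOLLOW(L) = {e}. Thus FOLLOW(Q) = {$, b, e}.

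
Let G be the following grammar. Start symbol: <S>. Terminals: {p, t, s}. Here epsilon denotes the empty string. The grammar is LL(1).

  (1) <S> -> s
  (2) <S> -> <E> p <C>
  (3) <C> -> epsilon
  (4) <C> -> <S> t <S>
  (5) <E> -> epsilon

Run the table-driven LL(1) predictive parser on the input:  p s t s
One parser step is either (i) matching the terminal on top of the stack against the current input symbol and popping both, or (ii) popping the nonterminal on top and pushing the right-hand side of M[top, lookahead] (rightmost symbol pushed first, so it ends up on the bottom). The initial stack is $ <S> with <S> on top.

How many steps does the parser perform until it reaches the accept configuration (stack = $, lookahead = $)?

     Stack        Input      Action
  1  $ <S>        p s t s $  expand <S> -> <E> p <C>
  2  $ <C> p <E>  p s t s $  expand <E> -> epsilon
  3  $ <C> p      p s t s $  match p
  4  $ <C>        s t s $    expand <C> -> <S> t <S>
  5  $ <S> t <S>  s t s $    expand <S> -> s
  6  $ <S> t s    s t s $    match s
  7  $ <S> t      t s $      match t
  8  $ <S>        s $        expand <S> -> s
  9  $ s          s $        match s
Accept reached after 9 steps.

9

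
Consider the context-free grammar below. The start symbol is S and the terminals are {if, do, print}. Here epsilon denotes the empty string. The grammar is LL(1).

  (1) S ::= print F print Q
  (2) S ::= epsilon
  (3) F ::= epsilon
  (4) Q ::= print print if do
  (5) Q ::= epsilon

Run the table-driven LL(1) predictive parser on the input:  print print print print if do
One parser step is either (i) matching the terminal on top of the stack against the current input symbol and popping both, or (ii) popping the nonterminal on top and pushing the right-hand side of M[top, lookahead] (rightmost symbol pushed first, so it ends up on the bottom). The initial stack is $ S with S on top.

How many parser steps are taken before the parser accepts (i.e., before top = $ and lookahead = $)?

9

step 1: stack=$ S  input=print print print print if do $  — expand S ::= print F print Q
step 2: stack=$ Q print F print  input=print print print print if do $  — match print
step 3: stack=$ Q print F  input=print print print if do $  — expand F ::= epsilon
step 4: stack=$ Q print  input=print print print if do $  — match print
step 5: stack=$ Q  input=print print if do $  — expand Q ::= print print if do
step 6: stack=$ do if print print  input=print print if do $  — match print
step 7: stack=$ do if print  input=print if do $  — match print
step 8: stack=$ do if  input=if do $  — match if
step 9: stack=$ do  input=do $  — match do
Accept reached after 9 steps.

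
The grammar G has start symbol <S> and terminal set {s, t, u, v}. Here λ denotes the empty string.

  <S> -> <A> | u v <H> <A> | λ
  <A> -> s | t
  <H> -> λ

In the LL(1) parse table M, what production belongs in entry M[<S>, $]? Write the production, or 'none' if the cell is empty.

<S> -> λ

FIRST(<A>) = {s, t}
FIRST(<H>) = {λ}
FIRST(<S>) = {λ, s, t, u}  (via <A>)
FOLLOW(<S>) includes $ since <S> is the start symbol.
FOLLOW(<S>): <S> appears on no right-hand side. Thus FOLLOW(<S>) = {$}.
For <S> -> <A>: FIRST(<A>) = {s, t}, so it goes in M[<S>, t] for t ∈ {s, t}.
For <S> -> u v <H> <A>: FIRST(u v <H> <A>) = {u}, so it goes in M[<S>, t] for t ∈ {u}.
For <S> -> λ: FIRST(λ) = {λ}, so it goes in M[<S>, t] for t ∈ {}; since λ ∈ FIRST, also for every t ∈ FOLLOW(<S>) = {$}.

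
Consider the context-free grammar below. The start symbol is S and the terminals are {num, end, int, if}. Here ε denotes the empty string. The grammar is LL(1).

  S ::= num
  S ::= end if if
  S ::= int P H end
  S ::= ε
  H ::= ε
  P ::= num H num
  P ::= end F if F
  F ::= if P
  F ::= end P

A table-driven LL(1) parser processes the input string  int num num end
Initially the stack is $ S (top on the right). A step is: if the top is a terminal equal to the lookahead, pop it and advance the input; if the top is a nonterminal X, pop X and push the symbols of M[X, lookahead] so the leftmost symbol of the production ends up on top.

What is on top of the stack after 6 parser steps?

     Stack              Input              Action
  1  $ S                int num num end $  expand S ::= int P H end
  2  $ end H P int      int num num end $  match int
  3  $ end H P          num num end $      expand P ::= num H num
  4  $ end H num H num  num num end $      match num
  5  $ end H num H      num end $          expand H ::= ε
  6  $ end H num        num end $          match num
Stack after step 6: $ end H (top = H).

H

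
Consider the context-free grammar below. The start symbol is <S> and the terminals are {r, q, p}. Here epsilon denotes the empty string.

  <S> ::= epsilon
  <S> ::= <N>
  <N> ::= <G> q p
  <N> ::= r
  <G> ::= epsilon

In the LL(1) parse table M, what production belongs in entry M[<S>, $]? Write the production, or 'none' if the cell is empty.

<S> ::= epsilon

FIRST(<G>) = {epsilon}
FIRST(<N>) = {q, r}  (via <G> q p)
FIRST(<S>) = {epsilon, q, r}  (via <N>)
FOLLOW(<S>) includes $ since <S> is the start symbol.
FOLLOW(<S>): <S> appears on no right-hand side. Thus FOLLOW(<S>) = {$}.
For <S> ::= epsilon: FIRST(epsilon) = {epsilon}, so it goes in M[<S>, t] for t ∈ {}; since epsilon ∈ FIRST, also for every t ∈ FOLLOW(<S>) = {$}.
For <S> ::= <N>: FIRST(<N>) = {q, r}, so it goes in M[<S>, t] for t ∈ {q, r}.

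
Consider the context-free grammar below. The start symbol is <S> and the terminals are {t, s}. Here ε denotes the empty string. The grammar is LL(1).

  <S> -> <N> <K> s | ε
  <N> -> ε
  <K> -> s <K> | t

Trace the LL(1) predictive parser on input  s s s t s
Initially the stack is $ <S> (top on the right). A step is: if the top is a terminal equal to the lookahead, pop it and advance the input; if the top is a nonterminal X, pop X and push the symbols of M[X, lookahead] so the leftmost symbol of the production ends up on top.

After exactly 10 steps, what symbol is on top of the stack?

      Stack        Input        Action
   1  $ <S>        s s s t s $  expand <S> -> <N> <K> s
   2  $ s <K> <N>  s s s t s $  expand <N> -> ε
   3  $ s <K>      s s s t s $  expand <K> -> s <K>
   4  $ s <K> s    s s s t s $  match s
   5  $ s <K>      s s t s $    expand <K> -> s <K>
   6  $ s <K> s    s s t s $    match s
   7  $ s <K>      s t s $      expand <K> -> s <K>
   8  $ s <K> s    s t s $      match s
   9  $ s <K>      t s $        expand <K> -> t
  10  $ s t        t s $        match t
Stack after step 10: $ s (top = s).

s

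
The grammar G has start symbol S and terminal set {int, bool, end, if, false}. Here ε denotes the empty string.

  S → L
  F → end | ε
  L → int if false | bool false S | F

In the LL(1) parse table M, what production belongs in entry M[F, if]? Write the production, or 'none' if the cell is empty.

FIRST(F) = {ε, end}
FIRST(L) = {ε, bool, end, int}  (via F)
FIRST(S) = {ε, bool, end, int}  (via L)
FOLLOW(S) includes $ since S is the start symbol.
FOLLOW(L): in S→L, the suffix after L is empty, so FOLLOW(L) ⊇ FOLLOW(S) = {$}. Thus FOLLOW(L) = {$}.
FOLLOW(F): in L→F, the suffix after F is empty, so FOLLOW(F) ⊇ FOLLOW(L) = {$}. Thus FOLLOW(F) = {$}.
For F → end: FIRST(end) = {end}, so it goes in M[F, t] for t ∈ {end}.
For F → ε: FIRST(ε) = {ε}, so it goes in M[F, t] for t ∈ {}; since ε ∈ FIRST, also for every t ∈ FOLLOW(F) = {$}.
None of these place a production in M[F, if].

none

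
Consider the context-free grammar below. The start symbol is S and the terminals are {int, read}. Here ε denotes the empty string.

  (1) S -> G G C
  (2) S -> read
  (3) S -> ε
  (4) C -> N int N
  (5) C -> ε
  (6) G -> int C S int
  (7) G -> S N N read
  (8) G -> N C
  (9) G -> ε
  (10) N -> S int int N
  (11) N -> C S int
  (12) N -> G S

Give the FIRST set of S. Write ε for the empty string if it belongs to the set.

{ε, int, read}

FIRST(S) = {ε, int, read}  (via G G C)
FIRST(C) = {ε, int, read}  (via N int N)
FIRST(G) = {ε, int, read}  (via S N N read, N C)
FIRST(N) = {ε, int, read}  (via S int int N, C S int, G S)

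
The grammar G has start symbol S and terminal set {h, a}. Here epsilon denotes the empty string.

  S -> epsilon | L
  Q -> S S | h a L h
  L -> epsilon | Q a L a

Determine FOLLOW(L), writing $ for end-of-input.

FIRST(S): from S->epsilon we get {epsilon}; from S->L we get {epsilon, a, h}. So FIRST(S) = {epsilon, a, h}.
FIRST(Q): from Q->S S we get {epsilon, a, h}; from Q->h a L h we get {h}. So FIRST(Q) = {epsilon, a, h}.
FIRST(L): from L->epsilon we get {epsilon}; from L->Q a L a we get {a, h}. So FIRST(L) = {epsilon, a, h}.
FOLLOW(S) includes $ since S is the start symbol.
FOLLOW(Q): in L->Q a L a, Q is followed by a L a with FIRST {a}. Thus FOLLOW(Q) = {a}.
FOLLOW(S): in Q->S S (occurrence 1), S is followed by S with FIRST {epsilon, a, h}; in Q->S S (occurrence 1), the suffix after S is nullable, so FOLLOW(S) ⊇ FOLLOW(Q) = {a}; in Q->S S (occurrence 2), the suffix after S is empty, so FOLLOW(S) ⊇ FOLLOW(Q) = {a}. Thus FOLLOW(S) = {$, a, h}.
FOLLOW(L): in S->L, the suffix after L is empty, so FOLLOW(L) ⊇ FOLLOW(S) = {$, a, h}; in Q->h a L h, L is followed by h with FIRST {h}; in L->Q a L a, L is followed by a with FIRST {a}. Thus FOLLOW(L) = {$, a, h}.

{$, a, h}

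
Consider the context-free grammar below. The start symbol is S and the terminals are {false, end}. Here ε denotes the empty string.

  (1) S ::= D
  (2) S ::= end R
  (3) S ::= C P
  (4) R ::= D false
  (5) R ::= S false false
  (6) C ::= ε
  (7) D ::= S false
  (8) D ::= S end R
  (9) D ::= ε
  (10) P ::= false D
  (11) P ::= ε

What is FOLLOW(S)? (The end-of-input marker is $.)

{$, end, false}

FIRST(C) = {ε}
FIRST(P) = {ε, false}
FIRST(S) = {ε, end, false}  (via D, C P)
FIRST(D) = {ε, end, false}  (via S false, S end R)
FIRST(R) = {end, false}  (via D false, S false false)
FOLLOW(S) includes $ since S is the start symbol.
FOLLOW(S): in R::=S false false, S is followed by false false with FIRST {false}; in D::=S false, S is followed by false with FIRST {false}; in D::=S end R, S is followed by end R with FIRST {end}. Thus FOLLOW(S) = {$, end, false}.
FOLLOW(C): in S::=C P, C is followed by P with FIRST {ε, false}; in S::=C P, the suffix after C is nullable, so FOLLOW(C) ⊇ FOLLOW(S) = {$, end, false}. Thus FOLLOW(C) = {$, end, false}.
FOLLOW(P): in S::=C P, the suffix after P is empty, so FOLLOW(P) ⊇ FOLLOW(S) = {$, end, false}. Thus FOLLOW(P) = {$, end, false}.
FOLLOW(D): in S::=D, the suffix after D is empty, so FOLLOW(D) ⊇ FOLLOW(S) = {$, end, false}; in R::=D false, D is followed by false with FIRST {false}; in P::=false D, the suffix after D is empty, so FOLLOW(D) ⊇ FOLLOW(P) = {$, end, false}. Thus FOLLOW(D) = {$, end, false}.
FOLLOW(R): in S::=end R, the suffix after R is empty, so FOLLOW(R) ⊇ FOLLOW(S) = {$, end, false}; in D::=S end R, the suffix after R is empty, so FOLLOW(R) ⊇ FOLLOW(D) = {$, end, false}. Thus FOLLOW(R) = {$, end, false}.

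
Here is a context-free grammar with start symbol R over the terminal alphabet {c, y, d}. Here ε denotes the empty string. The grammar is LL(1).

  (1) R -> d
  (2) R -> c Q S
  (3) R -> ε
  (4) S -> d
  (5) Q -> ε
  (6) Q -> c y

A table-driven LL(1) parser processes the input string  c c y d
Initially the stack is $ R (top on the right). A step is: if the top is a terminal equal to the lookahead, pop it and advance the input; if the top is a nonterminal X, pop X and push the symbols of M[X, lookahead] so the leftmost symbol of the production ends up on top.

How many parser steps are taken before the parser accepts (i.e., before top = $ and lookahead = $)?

7

     Stack    Input      Action
  1  $ R      c c y d $  expand R -> c Q S
  2  $ S Q c  c c y d $  match c
  3  $ S Q    c y d $    expand Q -> c y
  4  $ S y c  c y d $    match c
  5  $ S y    y d $      match y
  6  $ S      d $        expand S -> d
  7  $ d      d $        match d
Accept reached after 7 steps.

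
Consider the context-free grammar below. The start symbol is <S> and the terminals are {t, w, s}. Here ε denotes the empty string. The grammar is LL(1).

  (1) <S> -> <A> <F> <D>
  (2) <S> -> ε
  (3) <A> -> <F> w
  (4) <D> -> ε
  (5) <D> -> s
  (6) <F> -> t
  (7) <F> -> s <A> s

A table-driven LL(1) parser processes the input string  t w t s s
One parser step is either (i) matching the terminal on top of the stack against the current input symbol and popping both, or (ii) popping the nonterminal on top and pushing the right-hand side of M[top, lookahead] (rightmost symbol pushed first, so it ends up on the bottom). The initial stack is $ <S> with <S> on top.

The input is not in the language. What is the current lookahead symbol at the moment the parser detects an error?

s

      Stack            Input        Action
   1  $ <S>            t w t s s $  expand <S> -> <A> <F> <D>
   2  $ <D> <F> <A>    t w t s s $  expand <A> -> <F> w
   3  $ <D> <F> w <F>  t w t s s $  expand <F> -> t
   4  $ <D> <F> w t    t w t s s $  match t
   5  $ <D> <F> w      w t s s $    match w
   6  $ <D> <F>        t s s $      expand <F> -> t
   7  $ <D> t          t s s $      match t
   8  $ <D>            s s $        expand <D> -> s
   9  $ s              s s $        match s
  10  $                s $          error: stack empty but input remains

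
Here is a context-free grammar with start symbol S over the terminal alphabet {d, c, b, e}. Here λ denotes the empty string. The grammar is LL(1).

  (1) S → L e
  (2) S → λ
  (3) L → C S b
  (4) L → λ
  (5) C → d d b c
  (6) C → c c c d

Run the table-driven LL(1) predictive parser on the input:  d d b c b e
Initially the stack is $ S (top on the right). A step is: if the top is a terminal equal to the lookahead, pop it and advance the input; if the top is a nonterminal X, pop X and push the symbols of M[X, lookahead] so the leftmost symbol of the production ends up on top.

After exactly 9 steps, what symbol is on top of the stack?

e

     Stack            Input          Action
  1  $ S              d d b c b e $  expand S → L e
  2  $ e L            d d b c b e $  expand L → C S b
  3  $ e b S C        d d b c b e $  expand C → d d b c
  4  $ e b S c b d d  d d b c b e $  match d
  5  $ e b S c b d    d b c b e $    match d
  6  $ e b S c b      b c b e $      match b
  7  $ e b S c        c b e $        match c
  8  $ e b S          b e $          expand S → λ
  9  $ e b            b e $          match b
Stack after step 9: $ e (top = e).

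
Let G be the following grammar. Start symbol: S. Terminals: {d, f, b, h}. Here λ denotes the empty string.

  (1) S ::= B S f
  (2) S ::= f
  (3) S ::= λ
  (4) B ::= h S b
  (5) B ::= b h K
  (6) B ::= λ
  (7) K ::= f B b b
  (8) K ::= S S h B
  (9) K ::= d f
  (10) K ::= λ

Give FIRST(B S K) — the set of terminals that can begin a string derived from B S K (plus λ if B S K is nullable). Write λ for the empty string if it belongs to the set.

FIRST(B): from B::=h S b we get {h}; from B::=b h K we get {b}; from B::=λ we get {λ}. So FIRST(B) = {λ, b, h}.
FIRST(S): from S::=B S f we get {b, f, h}; from S::=f we get {f}; from S::=λ we get {λ}. So FIRST(S) = {λ, b, f, h}.
FIRST(K): from K::=f B b b we get {f}; from K::=S S h B we get {b, f, h}; from K::=d f we get {d}; from K::=λ we get {λ}. So FIRST(K) = {λ, b, d, f, h}.
FIRST(B S K): take FIRST of each symbol in turn, carrying on past any symbol whose FIRST contains λ; result {λ, b, d, f, h}.

{λ, b, d, f, h}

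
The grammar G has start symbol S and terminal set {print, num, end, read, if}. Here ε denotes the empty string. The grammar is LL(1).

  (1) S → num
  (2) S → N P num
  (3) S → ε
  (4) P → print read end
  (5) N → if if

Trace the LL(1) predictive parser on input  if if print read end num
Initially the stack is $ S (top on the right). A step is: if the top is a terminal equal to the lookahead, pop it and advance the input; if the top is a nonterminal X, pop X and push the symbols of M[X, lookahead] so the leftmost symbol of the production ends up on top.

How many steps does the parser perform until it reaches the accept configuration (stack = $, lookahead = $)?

step 1: stack=$ S  input=if if print read end num $  — expand S → N P num
step 2: stack=$ num P N  input=if if print read end num $  — expand N → if if
step 3: stack=$ num P if if  input=if if print read end num $  — match if
step 4: stack=$ num P if  input=if print read end num $  — match if
step 5: stack=$ num P  input=print read end num $  — expand P → print read end
step 6: stack=$ num end read print  input=print read end num $  — match print
step 7: stack=$ num end read  input=read end num $  — match read
step 8: stack=$ num end  input=end num $  — match end
step 9: stack=$ num  input=num $  — match num
Accept reached after 9 steps.

9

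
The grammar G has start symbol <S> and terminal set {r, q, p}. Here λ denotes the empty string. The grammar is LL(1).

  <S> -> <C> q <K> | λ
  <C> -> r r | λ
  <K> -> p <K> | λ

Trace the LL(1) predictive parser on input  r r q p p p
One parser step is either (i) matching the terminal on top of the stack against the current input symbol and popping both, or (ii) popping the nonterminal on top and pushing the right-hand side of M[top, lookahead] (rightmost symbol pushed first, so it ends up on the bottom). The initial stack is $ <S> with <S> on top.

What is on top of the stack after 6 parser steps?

     Stack        Input          Action
  1  $ <S>        r r q p p p $  expand <S> -> <C> q <K>
  2  $ <K> q <C>  r r q p p p $  expand <C> -> r r
  3  $ <K> q r r  r r q p p p $  match r
  4  $ <K> q r    r q p p p $    match r
  5  $ <K> q      q p p p $      match q
  6  $ <K>        p p p $        expand <K> -> p <K>
Stack after step 6: $ <K> p (top = p).

p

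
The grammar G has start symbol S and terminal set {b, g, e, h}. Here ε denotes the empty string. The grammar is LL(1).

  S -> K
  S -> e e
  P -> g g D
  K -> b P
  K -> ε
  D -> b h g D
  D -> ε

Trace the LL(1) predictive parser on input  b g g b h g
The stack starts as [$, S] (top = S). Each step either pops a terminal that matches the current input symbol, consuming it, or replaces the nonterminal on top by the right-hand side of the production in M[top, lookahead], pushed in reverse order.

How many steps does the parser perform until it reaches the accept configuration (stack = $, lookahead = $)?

      Stack      Input          Action
   1  $ S        b g g b h g $  expand S -> K
   2  $ K        b g g b h g $  expand K -> b P
   3  $ P b      b g g b h g $  match b
   4  $ P        g g b h g $    expand P -> g g D
   5  $ D g g    g g b h g $    match g
   6  $ D g      g b h g $      match g
   7  $ D        b h g $        expand D -> b h g D
   8  $ D g h b  b h g $        match b
   9  $ D g h    h g $          match h
  10  $ D g      g $            match g
  11  $ D        $              expand D -> ε
Accept reached after 11 steps.

11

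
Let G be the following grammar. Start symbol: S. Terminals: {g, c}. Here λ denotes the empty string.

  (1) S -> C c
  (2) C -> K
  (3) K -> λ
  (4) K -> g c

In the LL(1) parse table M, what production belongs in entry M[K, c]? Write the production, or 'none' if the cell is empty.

FIRST(K): from K->λ we get {λ}; from K->g c we get {g}. So FIRST(K) = {λ, g}.
FIRST(C): from C->K we get {λ, g}. So FIRST(C) = {λ, g}.
FIRST(S): from S->C c we get {c, g}. So FIRST(S) = {c, g}.
FOLLOW(S) includes $ since S is the start symbol.
FOLLOW(C): in S->C c, C is followed by c with FIRST {c}. Thus FOLLOW(C) = {c}.
FOLLOW(K): in C->K, the suffix after K is empty, so FOLLOW(K) ⊇ FOLLOW(C) = {c}. Thus FOLLOW(K) = {c}.
For K -> λ: FIRST(λ) = {λ}, so it goes in M[K, t] for t ∈ {}; since λ ∈ FIRST, also for every t ∈ FOLLOW(K) = {c}.
For K -> g c: FIRST(g c) = {g}, so it goes in M[K, t] for t ∈ {g}.

K -> λ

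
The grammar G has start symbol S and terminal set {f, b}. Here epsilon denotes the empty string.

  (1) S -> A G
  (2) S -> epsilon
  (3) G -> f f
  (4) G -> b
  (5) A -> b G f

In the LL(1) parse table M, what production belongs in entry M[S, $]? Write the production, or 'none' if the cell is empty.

FIRST(G): from G->f f we get {f}; from G->b we get {b}. So FIRST(G) = {b, f}.
FIRST(A): from A->b G f we get {b}. So FIRST(A) = {b}.
FIRST(S): from S->A G we get {b}; from S->epsilon we get {epsilon}. So FIRST(S) = {epsilon, b}.
FOLLOW(S) includes $ since S is the start symbol.
FOLLOW(S): S appears on no right-hand side. Thus FOLLOW(S) = {$}.
For S -> A G: FIRST(A G) = {b}, so it goes in M[S, t] for t ∈ {b}.
For S -> epsilon: FIRST(epsilon) = {epsilon}, so it goes in M[S, t] for t ∈ {}; since epsilon ∈ FIRST, also for every t ∈ FOLLOW(S) = {$}.

S -> epsilon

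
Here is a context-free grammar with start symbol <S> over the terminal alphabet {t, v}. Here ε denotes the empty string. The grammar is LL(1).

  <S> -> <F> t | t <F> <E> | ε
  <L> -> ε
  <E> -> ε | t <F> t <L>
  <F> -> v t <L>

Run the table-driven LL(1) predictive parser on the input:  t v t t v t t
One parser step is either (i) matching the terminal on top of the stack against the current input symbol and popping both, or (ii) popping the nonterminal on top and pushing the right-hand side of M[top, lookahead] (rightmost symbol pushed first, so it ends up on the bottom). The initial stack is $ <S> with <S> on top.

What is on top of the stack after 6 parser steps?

step 1: stack=$ <S>  input=t v t t v t t $  — expand <S> -> t <F> <E>
step 2: stack=$ <E> <F> t  input=t v t t v t t $  — match t
step 3: stack=$ <E> <F>  input=v t t v t t $  — expand <F> -> v t <L>
step 4: stack=$ <E> <L> t v  input=v t t v t t $  — match v
step 5: stack=$ <E> <L> t  input=t t v t t $  — match t
step 6: stack=$ <E> <L>  input=t v t t $  — expand <L> -> ε
Stack after step 6: $ <E> (top = <E>).

<E>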